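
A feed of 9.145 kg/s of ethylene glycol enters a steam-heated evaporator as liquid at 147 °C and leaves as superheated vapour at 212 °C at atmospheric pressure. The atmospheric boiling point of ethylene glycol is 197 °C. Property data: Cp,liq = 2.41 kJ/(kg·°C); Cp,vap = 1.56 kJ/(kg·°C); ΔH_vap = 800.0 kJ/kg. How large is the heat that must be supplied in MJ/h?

Q = 31100 MJ/h

liquid 147→197 °C: 120.5 kJ/kg
vaporisation at 197 °C: 800 kJ/kg
vapour 197→212 °C: 23.4 kJ/kg
Δh = 120.5 + 800 + 23.4 = 943.9 kJ/kg
Q = ṁ·Δh = 9.145 kg/s × 943.9 kJ/kg = 8632 kJ/s
|Q| = 8632 kW = 31075 MJ/h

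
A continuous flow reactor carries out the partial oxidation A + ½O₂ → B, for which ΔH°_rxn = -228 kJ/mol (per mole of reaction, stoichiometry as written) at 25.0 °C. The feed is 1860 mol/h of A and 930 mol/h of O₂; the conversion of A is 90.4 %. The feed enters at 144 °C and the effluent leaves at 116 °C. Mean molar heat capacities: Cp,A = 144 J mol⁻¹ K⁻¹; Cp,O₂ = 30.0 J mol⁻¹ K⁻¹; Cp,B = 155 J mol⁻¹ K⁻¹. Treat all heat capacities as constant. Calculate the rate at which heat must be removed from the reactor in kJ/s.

Q_out = 109 kJ/s

Extent of reaction ξ = 0.904 × 1860 = 1681.4 mol/h
Reaction term: ξ·ΔH°_rxn = 1681.4 × -228 = -383370 kJ/h
Sensible, feed 144→25 °C: -35193 kJ/h
Outlet flows (mol/h): A 178.56, O₂ 89.28, B 1681.4
Sensible, products 25→116 °C: 26300 kJ/h
Q = ΔH = -392260 kJ/h = -108.96 kW
Heat removed = 108.96 kJ/s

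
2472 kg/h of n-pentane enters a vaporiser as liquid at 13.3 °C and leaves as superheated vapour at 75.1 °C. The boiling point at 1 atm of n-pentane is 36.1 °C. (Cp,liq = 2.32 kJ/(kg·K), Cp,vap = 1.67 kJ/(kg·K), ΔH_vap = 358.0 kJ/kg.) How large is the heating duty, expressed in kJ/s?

liquid 13.3→36.1 °C: 52.896 kJ/kg
vaporisation at 36.1 °C: 358 kJ/kg
vapour 36.1→75.1 °C: 65.13 kJ/kg
Δh = 52.896 + 358 + 65.13 = 476.03 kJ/kg
Q = ṁ·Δh = 2472 kg/h × 476.03 kJ/kg = 1.1767e+06 kJ/h
|Q| = 326.87 kW

Q = 327 kJ/s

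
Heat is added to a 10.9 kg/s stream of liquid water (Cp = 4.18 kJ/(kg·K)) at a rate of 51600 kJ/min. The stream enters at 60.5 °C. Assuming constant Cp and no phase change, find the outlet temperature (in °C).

T_out = 79.4 °C

Q = 51600 kJ/min = 860 kJ/s
ΔT = Q/(ṁ·Cp) = 860/(10.9×4.18) = 18.875 K
T_out = 60.5 + 18.875 = 79.375 °C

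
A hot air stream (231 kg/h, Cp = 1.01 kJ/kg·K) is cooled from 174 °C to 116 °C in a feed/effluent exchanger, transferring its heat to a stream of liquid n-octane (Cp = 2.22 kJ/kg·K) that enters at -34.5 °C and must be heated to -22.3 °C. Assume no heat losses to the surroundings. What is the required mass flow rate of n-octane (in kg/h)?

ṁ_c = 500 kg/h

Heat released by hot stream: Q = 231 × 1.01 × (174 − 116) = 13532 kJ/h
Energy balance on cold side (adiabatic exchanger): Q = ṁ_c·Cp_c·(T_c,out − T_c,in)
ṁ_c = 13532 / [2.22 × (-22.3 − -34.5)] = 499.63 kg/h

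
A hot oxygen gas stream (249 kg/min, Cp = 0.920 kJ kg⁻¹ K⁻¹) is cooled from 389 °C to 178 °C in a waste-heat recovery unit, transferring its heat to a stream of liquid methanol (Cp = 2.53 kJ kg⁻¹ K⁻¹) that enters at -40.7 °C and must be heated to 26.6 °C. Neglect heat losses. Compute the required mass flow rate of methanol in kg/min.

ṁ_c = 284 kg/min

Heat released by hot stream: Q = 249 × 0.920 × (389 − 178) = 48336 kJ/min
Energy balance on cold side (adiabatic exchanger): Q = ṁ_c·Cp_c·(T_c,out − T_c,in)
ṁ_c = 48336 / [2.53 × (26.6 − -40.7)] = 283.88 kg/min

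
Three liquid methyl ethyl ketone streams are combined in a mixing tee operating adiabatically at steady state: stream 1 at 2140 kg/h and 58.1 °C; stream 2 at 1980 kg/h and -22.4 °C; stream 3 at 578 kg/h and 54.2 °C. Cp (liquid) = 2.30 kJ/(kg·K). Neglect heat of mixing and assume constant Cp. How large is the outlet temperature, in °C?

Energy balance with Q = 0: Σ ṁᵢCp,ᵢ(T_out − Tᵢ) = 0
T_out = Σ ṁᵢCp,ᵢTᵢ / Σ ṁᵢCp,ᵢ
      = 256010 / 10805 = 23.693 °C

T_out = 23.7 °C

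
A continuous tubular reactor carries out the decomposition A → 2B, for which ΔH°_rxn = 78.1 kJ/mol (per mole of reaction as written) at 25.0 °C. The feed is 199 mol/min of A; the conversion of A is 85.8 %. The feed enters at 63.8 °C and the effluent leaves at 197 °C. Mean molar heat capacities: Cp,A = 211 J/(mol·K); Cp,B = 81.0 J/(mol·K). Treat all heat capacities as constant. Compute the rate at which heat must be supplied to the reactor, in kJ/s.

Q_in = 291 kJ/s

Extent of reaction ξ = 0.858 × 199 = 170.74 mol/min
Reaction term: ξ·ΔH°_rxn = 170.74 × 78.1 = 13335 kJ/min
Sensible, feed 63.8→25 °C: -1629.2 kJ/min
Outlet flows (mol/min): A 28.258, B 341.48
Sensible, products 25→197 °C: 5783.1 kJ/min
Q = ΔH = 17489 kJ/min = 291.48 kW
Heat supplied = 291.48 kJ/s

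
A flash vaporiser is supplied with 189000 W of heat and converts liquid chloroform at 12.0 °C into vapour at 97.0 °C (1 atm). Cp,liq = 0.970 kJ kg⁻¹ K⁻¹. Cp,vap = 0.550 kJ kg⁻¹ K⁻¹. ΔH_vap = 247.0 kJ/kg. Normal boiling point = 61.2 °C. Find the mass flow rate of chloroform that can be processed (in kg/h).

ṁ = 2160 kg/h

Δh = 0.970×(61.2−12.0) + 247.0 + 0.550×(97.0−61.2) = 314.41 kJ/kg
Q = 189000 W = 189 kJ/s = 680400 kJ/h
ṁ = Q/Δh = 680400 / 314.41 = 2164 kg/h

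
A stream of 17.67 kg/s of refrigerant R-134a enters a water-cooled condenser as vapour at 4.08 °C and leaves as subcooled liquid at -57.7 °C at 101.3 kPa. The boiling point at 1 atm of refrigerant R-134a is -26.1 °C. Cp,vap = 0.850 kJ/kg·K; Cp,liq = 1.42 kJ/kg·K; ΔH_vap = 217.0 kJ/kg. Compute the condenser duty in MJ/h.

vapour 4.08→-26.1 °C: -25.653 kJ/kg
condensation at -26.1 °C: -217 kJ/kg
liquid -26.1→-57.7 °C: -44.872 kJ/kg
Δh = -25.653 + -217 + -44.872 = -287.52 kJ/kg
Q = ṁ·Δh = 17.67 kg/s × -287.52 kJ/kg = -5080.6 kJ/s
|Q| = 5080.6 kW = 18290 MJ/h

Q_c = 18300 MJ/h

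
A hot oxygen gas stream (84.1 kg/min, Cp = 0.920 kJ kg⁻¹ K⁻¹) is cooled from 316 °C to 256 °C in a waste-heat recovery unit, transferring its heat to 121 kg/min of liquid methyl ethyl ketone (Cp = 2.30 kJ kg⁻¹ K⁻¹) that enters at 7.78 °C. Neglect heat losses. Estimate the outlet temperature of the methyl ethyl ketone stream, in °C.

T_c,out = 24.5 °C

Heat released by hot stream: Q = 84.1 × 0.920 × (316 − 256) = 4642.3 kJ/min
Energy balance on cold side (adiabatic exchanger): Q = ṁ_c·Cp_c·(T_c,out − T_c,in)
T_c,out = 7.78 + 4642.3/(121 × 2.30) = 24.461 °C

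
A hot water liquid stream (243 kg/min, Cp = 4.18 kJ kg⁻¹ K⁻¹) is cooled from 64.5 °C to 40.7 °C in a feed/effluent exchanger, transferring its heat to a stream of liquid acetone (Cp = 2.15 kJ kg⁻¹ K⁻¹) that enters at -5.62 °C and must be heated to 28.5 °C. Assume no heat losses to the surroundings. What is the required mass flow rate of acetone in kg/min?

ṁ_c = 330 kg/min

Heat released by hot stream: Q = 243 × 4.18 × (64.5 − 40.7) = 24175 kJ/min
Energy balance on cold side (adiabatic exchanger): Q = ṁ_c·Cp_c·(T_c,out − T_c,in)
ṁ_c = 24175 / [2.15 × (28.5 − -5.62)] = 329.54 kg/min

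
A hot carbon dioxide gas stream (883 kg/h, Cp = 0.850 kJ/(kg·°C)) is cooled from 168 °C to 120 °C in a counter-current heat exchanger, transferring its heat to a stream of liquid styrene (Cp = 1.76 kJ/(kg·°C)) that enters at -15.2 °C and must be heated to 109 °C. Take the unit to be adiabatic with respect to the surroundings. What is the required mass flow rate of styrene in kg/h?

Heat released by hot stream: Q = 883 × 0.850 × (168 − 120) = 36026 kJ/h
Energy balance on cold side (adiabatic exchanger): Q = ṁ_c·Cp_c·(T_c,out − T_c,in)
ṁ_c = 36026 / [1.76 × (109 − -15.2)] = 164.81 kg/h

ṁ_c = 165 kg/h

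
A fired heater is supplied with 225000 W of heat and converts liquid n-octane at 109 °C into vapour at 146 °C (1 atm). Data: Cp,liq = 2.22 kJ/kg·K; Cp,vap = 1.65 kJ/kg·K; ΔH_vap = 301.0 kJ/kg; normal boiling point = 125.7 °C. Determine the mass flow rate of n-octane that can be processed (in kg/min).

ṁ = 36.3 kg/min

Δh = 2.22×(125.7−109) + 301.0 + 1.65×(146−125.7) = 371.57 kJ/kg
Q = 225000 W = 225 kJ/s = 13500 kJ/min
ṁ = Q/Δh = 13500 / 371.57 = 36.332 kg/min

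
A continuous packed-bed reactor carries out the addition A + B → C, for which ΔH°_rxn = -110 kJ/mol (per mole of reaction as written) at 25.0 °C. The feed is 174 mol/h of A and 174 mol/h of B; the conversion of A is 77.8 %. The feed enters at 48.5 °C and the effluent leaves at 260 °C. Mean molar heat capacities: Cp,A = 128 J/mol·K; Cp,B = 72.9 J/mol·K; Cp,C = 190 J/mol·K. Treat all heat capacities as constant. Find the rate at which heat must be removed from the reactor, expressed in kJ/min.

Q_out = 131 kJ/min

Extent of reaction ξ = 0.778 × 174 = 135.37 mol/h
Reaction term: ξ·ΔH°_rxn = 135.37 × -110 = -14891 kJ/h
Sensible, feed 48.5→25 °C: -821.48 kJ/h
Outlet flows (mol/h): A 38.628, B 38.628, C 135.37
Sensible, products 25→260 °C: 7868 kJ/h
Q = ΔH = -7844.4 kJ/h = -2.179 kW
Heat removed = 130.74 kJ/min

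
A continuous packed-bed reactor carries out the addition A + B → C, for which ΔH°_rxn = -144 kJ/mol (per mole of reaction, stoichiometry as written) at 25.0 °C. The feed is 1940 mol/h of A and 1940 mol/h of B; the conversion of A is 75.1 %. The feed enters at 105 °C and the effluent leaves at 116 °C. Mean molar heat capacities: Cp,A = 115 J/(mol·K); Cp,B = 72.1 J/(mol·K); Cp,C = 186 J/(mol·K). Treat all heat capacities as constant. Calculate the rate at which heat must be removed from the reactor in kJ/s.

Extent of reaction ξ = 0.751 × 1940 = 1456.9 mol/h
Reaction term: ξ·ΔH°_rxn = 1456.9 × -144 = -209800 kJ/h
Sensible, feed 105→25 °C: -29038 kJ/h
Outlet flows (mol/h): A 483.06, B 483.06, C 1456.9
Sensible, products 25→116 °C: 32885 kJ/h
Q = ΔH = -205950 kJ/h = -57.209 kW
Heat removed = 57.209 kJ/s

Q_out = 57.2 kJ/s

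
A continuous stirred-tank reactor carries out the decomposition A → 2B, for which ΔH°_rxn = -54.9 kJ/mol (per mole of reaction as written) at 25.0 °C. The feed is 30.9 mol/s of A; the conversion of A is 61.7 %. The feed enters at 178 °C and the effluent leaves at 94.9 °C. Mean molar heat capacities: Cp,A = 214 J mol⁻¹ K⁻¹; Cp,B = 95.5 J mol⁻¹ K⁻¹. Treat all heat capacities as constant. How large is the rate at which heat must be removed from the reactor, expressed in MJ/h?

Extent of reaction ξ = 0.617 × 30.9 = 19.065 mol/s
Reaction term: ξ·ΔH°_rxn = 19.065 × -54.9 = -1046.7 kJ/s
Sensible, feed 178→25 °C: -1011.7 kJ/s
Outlet flows (mol/s): A 11.835, B 38.131
Sensible, products 25→94.9 °C: 431.57 kJ/s
Q = ΔH = -1626.8 kJ/s = -1626.8 kW
Heat removed = 5856.6 MJ/h

Q_out = 5860 MJ/h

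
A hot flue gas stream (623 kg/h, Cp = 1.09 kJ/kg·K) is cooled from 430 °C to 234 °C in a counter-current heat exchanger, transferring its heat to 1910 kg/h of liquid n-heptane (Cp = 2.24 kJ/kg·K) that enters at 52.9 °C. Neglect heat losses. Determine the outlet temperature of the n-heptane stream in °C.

Heat released by hot stream: Q = 623 × 1.09 × (430 − 234) = 133100 kJ/h
Energy balance on cold side (adiabatic exchanger): Q = ṁ_c·Cp_c·(T_c,out − T_c,in)
T_c,out = 52.9 + 133100/(1910 × 2.24) = 84.009 °C

T_c,out = 84.0 °C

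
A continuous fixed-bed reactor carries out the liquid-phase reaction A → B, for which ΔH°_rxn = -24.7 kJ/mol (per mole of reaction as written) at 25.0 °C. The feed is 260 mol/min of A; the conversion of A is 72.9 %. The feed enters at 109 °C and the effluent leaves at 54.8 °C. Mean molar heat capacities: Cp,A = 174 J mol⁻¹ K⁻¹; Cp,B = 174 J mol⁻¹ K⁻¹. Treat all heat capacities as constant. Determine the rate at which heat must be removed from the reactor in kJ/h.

Extent of reaction ξ = 0.729 × 260 = 189.54 mol/min
Reaction term: ξ·ΔH°_rxn = 189.54 × -24.7 = -4681.6 kJ/min
Sensible, feed 109→25 °C: -3800.2 kJ/min
Outlet flows (mol/min): A 70.46, B 189.54
Sensible, products 25→54.8 °C: 1348.2 kJ/min
Q = ΔH = -7133.6 kJ/min = -118.89 kW
Heat removed = 428020 kJ/h

Q_out = 428000 kJ/h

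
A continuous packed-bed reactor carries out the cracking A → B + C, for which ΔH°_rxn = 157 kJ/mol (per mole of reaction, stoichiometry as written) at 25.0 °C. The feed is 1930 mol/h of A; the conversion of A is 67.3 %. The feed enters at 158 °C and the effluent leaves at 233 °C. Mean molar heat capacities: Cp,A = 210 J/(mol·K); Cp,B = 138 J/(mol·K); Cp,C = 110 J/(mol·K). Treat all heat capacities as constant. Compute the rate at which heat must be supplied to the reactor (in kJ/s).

Extent of reaction ξ = 0.673 × 1930 = 1298.9 mol/h
Reaction term: ξ·ΔH°_rxn = 1298.9 × 157 = 203930 kJ/h
Sensible, feed 158→25 °C: -53905 kJ/h
Outlet flows (mol/h): A 631.11, B 1298.9, C 1298.9
Sensible, products 25→233 °C: 94569 kJ/h
Q = ΔH = 244590 kJ/h = 67.942 kW
Heat supplied = 67.942 kJ/s

Q_in = 67.9 kJ/s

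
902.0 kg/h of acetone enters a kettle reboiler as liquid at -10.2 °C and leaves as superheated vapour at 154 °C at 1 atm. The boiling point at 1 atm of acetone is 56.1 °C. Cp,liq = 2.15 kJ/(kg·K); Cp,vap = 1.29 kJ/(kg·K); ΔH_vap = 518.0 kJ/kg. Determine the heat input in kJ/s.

liquid -10.2→56.1 °C: 142.54 kJ/kg
vaporisation at 56.1 °C: 518 kJ/kg
vapour 56.1→154 °C: 126.29 kJ/kg
Δh = 142.54 + 518 + 126.29 = 786.84 kJ/kg
Q = ṁ·Δh = 902.0 kg/h × 786.84 kJ/kg = 709730 kJ/h
|Q| = 197.15 kW

Q = 197 kJ/s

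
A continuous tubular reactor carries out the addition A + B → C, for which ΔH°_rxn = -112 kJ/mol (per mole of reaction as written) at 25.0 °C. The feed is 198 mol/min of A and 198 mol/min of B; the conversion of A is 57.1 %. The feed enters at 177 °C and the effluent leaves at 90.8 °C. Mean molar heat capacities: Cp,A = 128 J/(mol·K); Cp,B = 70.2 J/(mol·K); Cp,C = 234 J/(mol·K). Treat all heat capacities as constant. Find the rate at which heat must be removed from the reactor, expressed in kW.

Q_out = 263 kW

Extent of reaction ξ = 0.571 × 198 = 113.06 mol/min
Reaction term: ξ·ΔH°_rxn = 113.06 × -112 = -12662 kJ/min
Sensible, feed 177→25 °C: -5965 kJ/min
Outlet flows (mol/min): A 84.942, B 84.942, C 113.06
Sensible, products 25→90.8 °C: 2848.6 kJ/min
Q = ΔH = -15779 kJ/min = -262.98 kW
Heat removed = 262.98 kW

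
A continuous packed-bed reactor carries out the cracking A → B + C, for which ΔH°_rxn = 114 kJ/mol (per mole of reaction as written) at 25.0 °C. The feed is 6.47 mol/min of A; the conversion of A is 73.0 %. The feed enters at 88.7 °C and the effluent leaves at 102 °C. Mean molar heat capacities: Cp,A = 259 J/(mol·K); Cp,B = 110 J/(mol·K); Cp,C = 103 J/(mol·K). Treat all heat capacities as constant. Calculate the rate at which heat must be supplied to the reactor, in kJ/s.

Q_in = 9.07 kJ/s

Extent of reaction ξ = 0.730 × 6.47 = 4.7231 mol/min
Reaction term: ξ·ΔH°_rxn = 4.7231 × 114 = 538.43 kJ/min
Sensible, feed 88.7→25 °C: -106.74 kJ/min
Outlet flows (mol/min): A 1.7469, B 4.7231, C 4.7231
Sensible, products 25→102 °C: 112.3 kJ/min
Q = ΔH = 543.99 kJ/min = 9.0665 kW
Heat supplied = 9.0665 kJ/s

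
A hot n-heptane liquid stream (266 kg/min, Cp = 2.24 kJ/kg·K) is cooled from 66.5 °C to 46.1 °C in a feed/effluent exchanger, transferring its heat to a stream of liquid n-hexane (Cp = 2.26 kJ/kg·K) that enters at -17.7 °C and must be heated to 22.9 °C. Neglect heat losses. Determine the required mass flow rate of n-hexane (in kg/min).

Heat released by hot stream: Q = 266 × 2.24 × (66.5 − 46.1) = 12155 kJ/min
Energy balance on cold side (adiabatic exchanger): Q = ṁ_c·Cp_c·(T_c,out − T_c,in)
ṁ_c = 12155 / [2.26 × (22.9 − -17.7)] = 132.47 kg/min

ṁ_c = 132 kg/min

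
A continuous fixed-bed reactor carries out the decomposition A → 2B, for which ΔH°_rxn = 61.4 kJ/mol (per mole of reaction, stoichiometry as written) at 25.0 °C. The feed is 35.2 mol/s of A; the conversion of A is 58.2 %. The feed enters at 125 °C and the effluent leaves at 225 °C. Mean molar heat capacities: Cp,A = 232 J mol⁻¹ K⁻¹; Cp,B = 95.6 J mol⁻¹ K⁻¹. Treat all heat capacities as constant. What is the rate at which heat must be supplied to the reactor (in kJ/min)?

Extent of reaction ξ = 0.582 × 35.2 = 20.486 mol/s
Reaction term: ξ·ΔH°_rxn = 20.486 × 61.4 = 1257.9 kJ/s
Sensible, feed 125→25 °C: -816.64 kJ/s
Outlet flows (mol/s): A 14.714, B 40.973
Sensible, products 25→225 °C: 1466.1 kJ/s
Q = ΔH = 1907.3 kJ/s = 1907.3 kW
Heat supplied = 114440 kJ/min

Q_in = 114000 kJ/min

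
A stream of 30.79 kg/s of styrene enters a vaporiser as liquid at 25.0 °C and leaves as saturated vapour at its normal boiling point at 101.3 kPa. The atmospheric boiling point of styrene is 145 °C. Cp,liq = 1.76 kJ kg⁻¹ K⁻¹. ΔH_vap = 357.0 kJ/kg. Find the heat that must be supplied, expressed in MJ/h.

liquid 25.0→145 °C: 211.2 kJ/kg
vaporisation at 145 °C: 357 kJ/kg
Δh = 211.2 + 357 = 568.2 kJ/kg
Q = ṁ·Δh = 30.79 kg/s × 568.2 kJ/kg = 17495 kJ/s
|Q| = 17495 kW = 62982 MJ/h

Q = 63000 MJ/h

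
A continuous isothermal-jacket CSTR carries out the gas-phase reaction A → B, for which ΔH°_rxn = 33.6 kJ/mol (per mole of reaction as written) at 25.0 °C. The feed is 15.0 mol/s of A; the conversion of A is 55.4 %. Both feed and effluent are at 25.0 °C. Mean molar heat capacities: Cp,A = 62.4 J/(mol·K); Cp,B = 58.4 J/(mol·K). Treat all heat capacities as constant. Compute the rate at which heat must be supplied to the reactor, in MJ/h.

Extent of reaction ξ = 0.554 × 15.0 = 8.31 mol/s
Reaction term: ξ·ΔH°_rxn = 8.31 × 33.6 = 279.22 kJ/s
Q = ΔH = 279.22 kJ/s = 279.22 kW
Heat supplied = 1005.2 MJ/h

Q_in = 1010 MJ/h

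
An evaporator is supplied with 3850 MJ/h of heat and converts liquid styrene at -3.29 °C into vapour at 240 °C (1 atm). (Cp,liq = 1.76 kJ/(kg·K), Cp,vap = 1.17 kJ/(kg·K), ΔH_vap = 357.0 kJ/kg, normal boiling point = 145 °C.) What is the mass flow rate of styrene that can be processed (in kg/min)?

Δh = 1.76×(145−-3.29) + 357.0 + 1.17×(240−145) = 729.14 kJ/kg
Q = 3850 MJ/h = 1069.4 kJ/s = 64167 kJ/min
ṁ = Q/Δh = 64167 / 729.14 = 88.003 kg/min

ṁ = 88.0 kg/min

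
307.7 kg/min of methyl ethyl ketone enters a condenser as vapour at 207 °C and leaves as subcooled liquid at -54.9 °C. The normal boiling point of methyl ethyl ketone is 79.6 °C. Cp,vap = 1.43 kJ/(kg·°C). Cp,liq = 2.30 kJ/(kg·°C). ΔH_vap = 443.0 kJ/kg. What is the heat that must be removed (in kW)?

vapour 207→79.6 °C: -182.18 kJ/kg
condensation at 79.6 °C: -443 kJ/kg
liquid 79.6→-54.9 °C: -309.35 kJ/kg
Δh = -182.18 + -443 + -309.35 = -934.53 kJ/kg
Q = ṁ·Δh = 307.7 kg/min × -934.53 kJ/kg = -287560 kJ/min
|Q| = 4792.6 kW

Q_c = 4790 kW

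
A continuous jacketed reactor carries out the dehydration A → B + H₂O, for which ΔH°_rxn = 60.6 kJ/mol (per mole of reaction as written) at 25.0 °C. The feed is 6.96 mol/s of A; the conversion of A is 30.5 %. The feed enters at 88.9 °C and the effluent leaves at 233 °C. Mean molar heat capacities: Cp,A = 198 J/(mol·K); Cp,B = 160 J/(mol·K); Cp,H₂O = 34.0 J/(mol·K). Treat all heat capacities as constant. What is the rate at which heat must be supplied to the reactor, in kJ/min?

Extent of reaction ξ = 0.305 × 6.96 = 2.1228 mol/s
Reaction term: ξ·ΔH°_rxn = 2.1228 × 60.6 = 128.64 kJ/s
Sensible, feed 88.9→25 °C: -88.059 kJ/s
Outlet flows (mol/s): A 4.8372, B 2.1228, H₂O 2.1228
Sensible, products 25→233 °C: 284.87 kJ/s
Q = ΔH = 325.46 kJ/s = 325.46 kW
Heat supplied = 19527 kJ/min

Q_in = 19500 kJ/min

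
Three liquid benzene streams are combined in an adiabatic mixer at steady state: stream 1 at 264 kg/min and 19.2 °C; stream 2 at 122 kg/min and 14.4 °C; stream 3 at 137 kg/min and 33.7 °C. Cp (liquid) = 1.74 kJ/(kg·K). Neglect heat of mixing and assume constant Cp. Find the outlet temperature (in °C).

No heat crosses the boundary, so H_out = H_in.
T_out = Σ ṁᵢCp,ᵢTᵢ / Σ ṁᵢCp,ᵢ
      = 19910 / 910.02 = 21.879 °C

T_out = 21.9 °C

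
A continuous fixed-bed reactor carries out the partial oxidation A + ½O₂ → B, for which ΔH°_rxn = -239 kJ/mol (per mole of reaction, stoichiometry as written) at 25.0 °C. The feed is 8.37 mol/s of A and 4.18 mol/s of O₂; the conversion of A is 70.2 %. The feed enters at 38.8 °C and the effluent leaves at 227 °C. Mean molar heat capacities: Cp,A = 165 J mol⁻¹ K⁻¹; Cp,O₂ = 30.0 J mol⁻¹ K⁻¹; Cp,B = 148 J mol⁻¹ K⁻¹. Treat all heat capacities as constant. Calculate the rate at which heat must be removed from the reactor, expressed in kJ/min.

Extent of reaction ξ = 0.702 × 8.37 = 5.8757 mol/s
Reaction term: ξ·ΔH°_rxn = 5.8757 × -239 = -1404.3 kJ/s
Sensible, feed 38.8→25 °C: -20.789 kJ/s
Outlet flows (mol/s): A 2.4943, O₂ 1.2421, B 5.8757
Sensible, products 25→227 °C: 266.32 kJ/s
Q = ΔH = -1158.8 kJ/s = -1158.8 kW
Heat removed = 69526 kJ/min

Q_out = 69500 kJ/min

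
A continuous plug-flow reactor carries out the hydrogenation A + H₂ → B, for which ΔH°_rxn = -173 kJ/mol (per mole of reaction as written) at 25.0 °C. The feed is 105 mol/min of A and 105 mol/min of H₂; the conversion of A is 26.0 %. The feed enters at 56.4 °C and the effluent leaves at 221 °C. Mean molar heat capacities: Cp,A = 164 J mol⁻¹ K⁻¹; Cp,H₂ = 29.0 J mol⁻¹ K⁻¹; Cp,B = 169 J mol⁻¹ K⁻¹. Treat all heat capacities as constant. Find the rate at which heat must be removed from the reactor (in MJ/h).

Extent of reaction ξ = 0.260 × 105 = 27.3 mol/min
Reaction term: ξ·ΔH°_rxn = 27.3 × -173 = -4722.9 kJ/min
Sensible, feed 56.4→25 °C: -636.32 kJ/min
Outlet flows (mol/min): A 77.7, H₂ 77.7, B 27.3
Sensible, products 25→221 °C: 3843.5 kJ/min
Q = ΔH = -1515.7 kJ/min = -25.262 kW
Heat removed = 90.942 MJ/h

Q_out = 90.9 MJ/h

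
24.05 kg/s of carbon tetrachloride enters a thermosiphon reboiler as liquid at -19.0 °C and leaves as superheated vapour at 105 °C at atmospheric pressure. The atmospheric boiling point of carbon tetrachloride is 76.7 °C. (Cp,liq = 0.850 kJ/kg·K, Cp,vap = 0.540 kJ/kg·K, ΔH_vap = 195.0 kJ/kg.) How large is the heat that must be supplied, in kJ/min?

liquid -19.0→76.7 °C: 81.345 kJ/kg
vaporisation at 76.7 °C: 195 kJ/kg
vapour 76.7→105 °C: 15.282 kJ/kg
Δh = 81.345 + 195 + 15.282 = 291.63 kJ/kg
Q = ṁ·Δh = 24.05 kg/s × 291.63 kJ/kg = 7013.6 kJ/s
|Q| = 7013.6 kW = 420820 kJ/min

Q = 421000 kJ/min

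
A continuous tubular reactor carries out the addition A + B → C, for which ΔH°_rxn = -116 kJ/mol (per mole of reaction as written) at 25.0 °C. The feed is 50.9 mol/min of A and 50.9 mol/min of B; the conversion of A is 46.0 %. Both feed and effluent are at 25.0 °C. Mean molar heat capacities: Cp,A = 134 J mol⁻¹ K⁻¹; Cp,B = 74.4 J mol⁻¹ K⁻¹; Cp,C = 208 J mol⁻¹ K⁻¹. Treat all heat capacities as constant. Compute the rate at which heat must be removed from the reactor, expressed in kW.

Extent of reaction ξ = 0.460 × 50.9 = 23.414 mol/min
Reaction term: ξ·ΔH°_rxn = 23.414 × -116 = -2716 kJ/min
Q = ΔH = -2716 kJ/min = -45.267 kW
Heat removed = 45.267 kW

Q_out = 45.3 kW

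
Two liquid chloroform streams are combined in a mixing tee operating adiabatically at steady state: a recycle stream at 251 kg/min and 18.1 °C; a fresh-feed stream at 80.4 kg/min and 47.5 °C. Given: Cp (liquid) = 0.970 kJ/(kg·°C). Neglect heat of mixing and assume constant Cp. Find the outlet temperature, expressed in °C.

T_out = 25.2 °C

Energy balance with Q = 0: Σ ṁᵢCp,ᵢ(T_out − Tᵢ) = 0
Σ ṁᵢCp,ᵢTᵢ = 251×0.970×18.1 + 80.4×0.970×47.5 = 8111.2
Σ ṁᵢCp,ᵢ = 251×0.970 + 80.4×0.970 = 321.46
T_out = 8111.2 / 321.46 = 25.233 °C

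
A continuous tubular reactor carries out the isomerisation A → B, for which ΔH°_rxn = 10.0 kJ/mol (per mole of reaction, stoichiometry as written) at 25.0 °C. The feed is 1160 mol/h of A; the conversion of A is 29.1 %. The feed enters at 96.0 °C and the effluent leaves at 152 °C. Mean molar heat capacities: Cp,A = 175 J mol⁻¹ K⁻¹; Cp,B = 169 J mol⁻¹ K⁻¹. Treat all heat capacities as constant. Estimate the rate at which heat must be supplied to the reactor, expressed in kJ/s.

Extent of reaction ξ = 0.291 × 1160 = 337.56 mol/h
Reaction term: ξ·ΔH°_rxn = 337.56 × 10.0 = 3375.6 kJ/h
Sensible, feed 96.0→25 °C: -14413 kJ/h
Outlet flows (mol/h): A 822.44, B 337.56
Sensible, products 25→152 °C: 25524 kJ/h
Q = ΔH = 14486 kJ/h = 4.024 kW
Heat supplied = 4.024 kJ/s

Q_in = 4.02 kJ/s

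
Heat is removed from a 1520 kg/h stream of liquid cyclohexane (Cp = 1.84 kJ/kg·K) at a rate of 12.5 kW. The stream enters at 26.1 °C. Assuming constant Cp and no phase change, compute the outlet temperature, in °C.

Q = 12.5 kW = 45000 kJ/h
ΔT = Q/(ṁ·Cp) = 45000/(1520×1.84) = 16.09 K
T_out = 26.1 − 16.09 = 10.01 °C

T_out = 10.0 °C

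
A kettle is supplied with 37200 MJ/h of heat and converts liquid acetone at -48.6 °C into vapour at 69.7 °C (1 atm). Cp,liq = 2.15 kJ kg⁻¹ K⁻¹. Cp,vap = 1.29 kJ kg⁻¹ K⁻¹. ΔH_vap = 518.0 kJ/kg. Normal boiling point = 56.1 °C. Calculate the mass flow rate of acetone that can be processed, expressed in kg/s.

ṁ = 13.6 kg/s

Δh = 2.15×(56.1−-48.6) + 518.0 + 1.29×(69.7−56.1) = 760.65 kJ/kg
Q = 37200 MJ/h = 10333 kJ/s = 10333 kJ/s
ṁ = Q/Δh = 10333 / 760.65 = 13.585 kg/s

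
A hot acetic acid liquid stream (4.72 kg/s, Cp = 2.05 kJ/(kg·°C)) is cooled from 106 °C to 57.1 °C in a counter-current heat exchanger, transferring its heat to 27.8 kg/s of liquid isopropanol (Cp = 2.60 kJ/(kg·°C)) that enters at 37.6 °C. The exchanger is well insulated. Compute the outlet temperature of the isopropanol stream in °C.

T_c,out = 44.1 °C

Heat released by hot stream: Q = 4.72 × 2.05 × (106 − 57.1) = 473.16 kJ/s
Energy balance on cold side (adiabatic exchanger): Q = ṁ_c·Cp_c·(T_c,out − T_c,in)
T_c,out = 37.6 + 473.16/(27.8 × 2.60) = 44.146 °C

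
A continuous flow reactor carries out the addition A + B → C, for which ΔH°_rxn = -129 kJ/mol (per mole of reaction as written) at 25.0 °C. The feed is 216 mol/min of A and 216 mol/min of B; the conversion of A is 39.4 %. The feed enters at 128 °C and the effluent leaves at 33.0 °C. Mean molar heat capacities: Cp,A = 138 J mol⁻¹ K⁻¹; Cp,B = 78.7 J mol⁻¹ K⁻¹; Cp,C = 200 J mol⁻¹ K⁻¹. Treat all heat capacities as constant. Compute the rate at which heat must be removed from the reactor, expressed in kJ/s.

Q_out = 257 kJ/s

Extent of reaction ξ = 0.394 × 216 = 85.104 mol/min
Reaction term: ξ·ΔH°_rxn = 85.104 × -129 = -10978 kJ/min
Sensible, feed 128→25 °C: -4821.1 kJ/min
Outlet flows (mol/min): A 130.9, B 130.9, C 85.104
Sensible, products 25→33.0 °C: 363.09 kJ/min
Q = ΔH = -15436 kJ/min = -257.27 kW
Heat removed = 257.27 kJ/s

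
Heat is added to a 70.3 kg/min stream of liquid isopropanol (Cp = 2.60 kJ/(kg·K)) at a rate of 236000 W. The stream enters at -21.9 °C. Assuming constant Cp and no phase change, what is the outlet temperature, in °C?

T_out = 55.6 °C

Q = 236000 W = 14160 kJ/min
ΔT = Q/(ṁ·Cp) = 14160/(70.3×2.60) = 77.47 K
T_out = -21.9 + 77.47 = 55.57 °C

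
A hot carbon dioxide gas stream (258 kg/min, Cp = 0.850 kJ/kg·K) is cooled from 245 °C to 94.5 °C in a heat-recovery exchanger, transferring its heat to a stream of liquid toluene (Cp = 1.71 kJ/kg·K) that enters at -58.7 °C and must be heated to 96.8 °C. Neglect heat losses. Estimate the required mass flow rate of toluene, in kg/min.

Heat released by hot stream: Q = 258 × 0.850 × (245 − 94.5) = 33005 kJ/min
Energy balance on cold side (adiabatic exchanger): Q = ṁ_c·Cp_c·(T_c,out − T_c,in)
ṁ_c = 33005 / [1.71 × (96.8 − -58.7)] = 124.12 kg/min

ṁ_c = 124 kg/min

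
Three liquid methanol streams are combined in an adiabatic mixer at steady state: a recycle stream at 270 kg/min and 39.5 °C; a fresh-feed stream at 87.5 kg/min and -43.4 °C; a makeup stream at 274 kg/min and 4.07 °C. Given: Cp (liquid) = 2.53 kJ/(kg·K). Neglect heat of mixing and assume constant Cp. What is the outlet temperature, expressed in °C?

Energy balance with Q = 0: Σ ṁᵢCp,ᵢ(T_out − Tᵢ) = 0
T_out = Σ ṁᵢCp,ᵢTᵢ / Σ ṁᵢCp,ᵢ
      = 20196 / 1597.7 = 12.641 °C

T_out = 12.6 °C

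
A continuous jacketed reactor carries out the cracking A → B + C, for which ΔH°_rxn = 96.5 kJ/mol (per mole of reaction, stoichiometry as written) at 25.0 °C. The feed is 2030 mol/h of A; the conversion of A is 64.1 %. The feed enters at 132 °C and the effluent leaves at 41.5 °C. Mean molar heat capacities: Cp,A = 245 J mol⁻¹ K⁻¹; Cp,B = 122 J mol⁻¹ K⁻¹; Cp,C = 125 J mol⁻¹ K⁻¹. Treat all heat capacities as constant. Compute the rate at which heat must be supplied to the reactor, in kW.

Q_in = 22.4 kW

Extent of reaction ξ = 0.641 × 2030 = 1301.2 mol/h
Reaction term: ξ·ΔH°_rxn = 1301.2 × 96.5 = 125570 kJ/h
Sensible, feed 132→25 °C: -53216 kJ/h
Outlet flows (mol/h): A 728.77, B 1301.2, C 1301.2
Sensible, products 25→41.5 °C: 8249.2 kJ/h
Q = ΔH = 80601 kJ/h = 22.389 kW
Heat supplied = 22.389 kW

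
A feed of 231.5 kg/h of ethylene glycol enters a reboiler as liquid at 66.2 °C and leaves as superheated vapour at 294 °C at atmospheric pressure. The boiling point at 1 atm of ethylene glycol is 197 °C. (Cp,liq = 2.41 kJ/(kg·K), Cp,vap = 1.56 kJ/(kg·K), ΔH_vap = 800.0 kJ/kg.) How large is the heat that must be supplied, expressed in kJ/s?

Q = 81.4 kJ/s

liquid 66.2→197 °C: 315.23 kJ/kg
vaporisation at 197 °C: 800 kJ/kg
vapour 197→294 °C: 151.32 kJ/kg
Δh = 315.23 + 800 + 151.32 = 1266.5 kJ/kg
Q = ṁ·Δh = 231.5 kg/h × 1266.5 kJ/kg = 293210 kJ/h
|Q| = 81.446 kW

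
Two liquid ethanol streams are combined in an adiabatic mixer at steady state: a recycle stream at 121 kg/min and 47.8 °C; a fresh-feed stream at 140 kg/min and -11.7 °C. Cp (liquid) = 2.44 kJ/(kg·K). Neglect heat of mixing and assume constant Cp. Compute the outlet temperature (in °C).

No heat crosses the boundary, so H_out = H_in.
Σ ṁᵢCp,ᵢTᵢ = 121×2.44×47.8 + 140×2.44×-11.7 = 10116
Σ ṁᵢCp,ᵢ = 121×2.44 + 140×2.44 = 636.84
T_out = 10116 / 636.84 = 15.884 °C

T_out = 15.9 °C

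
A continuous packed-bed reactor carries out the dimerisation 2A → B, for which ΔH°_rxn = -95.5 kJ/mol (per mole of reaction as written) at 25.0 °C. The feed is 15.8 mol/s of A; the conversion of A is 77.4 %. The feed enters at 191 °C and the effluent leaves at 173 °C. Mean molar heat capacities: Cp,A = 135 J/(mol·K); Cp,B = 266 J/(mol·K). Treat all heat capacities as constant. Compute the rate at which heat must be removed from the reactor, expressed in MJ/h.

Extent of reaction ξ = 0.774 × 15.8 / 2 = 6.1146 mol/s
Reaction term: ξ·ΔH°_rxn = 6.1146 × -95.5 = -583.94 kJ/s
Sensible, feed 191→25 °C: -354.08 kJ/s
Outlet flows (mol/s): A 3.5708, B 6.1146
Sensible, products 25→173 °C: 312.06 kJ/s
Q = ΔH = -625.96 kJ/s = -625.96 kW
Heat removed = 2253.4 MJ/h

Q_out = 2250 MJ/h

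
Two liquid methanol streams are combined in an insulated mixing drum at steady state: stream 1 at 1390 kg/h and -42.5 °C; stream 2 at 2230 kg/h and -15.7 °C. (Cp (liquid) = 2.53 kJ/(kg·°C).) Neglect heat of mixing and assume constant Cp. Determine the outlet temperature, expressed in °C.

T_out = -26.0 °C

Adiabatic, steady state ⇒ Σ ṁᵢCp,ᵢ(T_out − Tᵢ) = 0
T_out = Σ ṁᵢCp,ᵢTᵢ / Σ ṁᵢCp,ᵢ
      = -238040 / 9158.6 = -25.991 °C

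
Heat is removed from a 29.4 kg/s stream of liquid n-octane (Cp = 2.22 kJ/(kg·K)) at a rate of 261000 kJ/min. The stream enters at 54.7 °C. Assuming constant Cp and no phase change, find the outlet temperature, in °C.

Q = 261000 kJ/min = 4350 kJ/s
ΔT = Q/(ṁ·Cp) = 4350/(29.4×2.22) = 66.648 K
T_out = 54.7 − 66.648 = -11.948 °C

T_out = -11.9 °C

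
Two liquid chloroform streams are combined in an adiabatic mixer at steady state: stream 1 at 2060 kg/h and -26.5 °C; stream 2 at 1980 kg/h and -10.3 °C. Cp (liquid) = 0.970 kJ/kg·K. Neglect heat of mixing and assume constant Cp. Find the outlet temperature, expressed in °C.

Adiabatic, steady state ⇒ Σ ṁᵢCp,ᵢ(T_out − Tᵢ) = 0
T_out = Σ ṁᵢCp,ᵢTᵢ / Σ ṁᵢCp,ᵢ
      = -72734 / 3918.8 = -18.56 °C

T_out = -18.6 °C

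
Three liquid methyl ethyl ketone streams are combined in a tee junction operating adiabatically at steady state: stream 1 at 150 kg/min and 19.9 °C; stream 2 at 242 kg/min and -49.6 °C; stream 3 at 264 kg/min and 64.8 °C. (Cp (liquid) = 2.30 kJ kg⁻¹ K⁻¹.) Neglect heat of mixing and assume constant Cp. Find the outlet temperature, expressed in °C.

T_out = 12.3 °C

Energy balance with Q = 0: Σ ṁᵢCp,ᵢ(T_out − Tᵢ) = 0
Σ ṁᵢCp,ᵢTᵢ = 150×2.30×19.9 + 242×2.30×-49.6 + 264×2.30×64.8 = 18605
Σ ṁᵢCp,ᵢ = 150×2.30 + 242×2.30 + 264×2.30 = 1508.8
T_out = 18605 / 1508.8 = 12.331 °C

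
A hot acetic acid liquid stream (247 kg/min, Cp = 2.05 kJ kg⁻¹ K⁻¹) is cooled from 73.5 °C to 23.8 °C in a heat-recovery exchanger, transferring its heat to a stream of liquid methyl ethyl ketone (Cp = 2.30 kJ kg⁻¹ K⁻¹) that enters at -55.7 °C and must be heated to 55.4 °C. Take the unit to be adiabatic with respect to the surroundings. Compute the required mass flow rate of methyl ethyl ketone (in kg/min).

Heat released by hot stream: Q = 247 × 2.05 × (73.5 − 23.8) = 25166 kJ/min
Energy balance on cold side (adiabatic exchanger): Q = ṁ_c·Cp_c·(T_c,out − T_c,in)
ṁ_c = 25166 / [2.30 × (55.4 − -55.7)] = 98.484 kg/min

ṁ_c = 98.5 kg/min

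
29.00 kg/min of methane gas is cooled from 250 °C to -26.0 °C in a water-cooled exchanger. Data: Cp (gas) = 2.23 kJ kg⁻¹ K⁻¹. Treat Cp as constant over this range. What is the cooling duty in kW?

Q = ṁ·Cp·ΔT = 29.00 × 2.23 × (-26.0 − 250) = -17849 kJ/min
Converting: 17849 / 60 s = 297.48 kW

Q_c = 297 kW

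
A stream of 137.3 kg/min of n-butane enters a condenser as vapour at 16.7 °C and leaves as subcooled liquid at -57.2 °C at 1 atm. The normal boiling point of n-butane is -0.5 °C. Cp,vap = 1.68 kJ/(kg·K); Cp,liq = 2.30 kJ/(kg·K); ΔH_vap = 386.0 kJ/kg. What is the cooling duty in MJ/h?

Q_c = 4490 MJ/h

vapour 16.7→-0.5 °C: -28.896 kJ/kg
condensation at -0.5 °C: -386 kJ/kg
liquid -0.5→-57.2 °C: -130.41 kJ/kg
Δh = -28.896 + -386 + -130.41 = -545.31 kJ/kg
Q = ṁ·Δh = 137.3 kg/min × -545.31 kJ/kg = -74871 kJ/min
|Q| = 1247.8 kW = 4492.2 MJ/h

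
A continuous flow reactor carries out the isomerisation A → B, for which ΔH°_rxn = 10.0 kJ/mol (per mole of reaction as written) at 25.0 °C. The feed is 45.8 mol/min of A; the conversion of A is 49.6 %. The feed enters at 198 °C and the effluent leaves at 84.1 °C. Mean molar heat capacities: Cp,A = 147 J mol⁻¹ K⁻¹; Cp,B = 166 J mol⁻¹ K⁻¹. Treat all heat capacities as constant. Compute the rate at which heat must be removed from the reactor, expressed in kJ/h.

Extent of reaction ξ = 0.496 × 45.8 = 22.717 mol/min
Reaction term: ξ·ΔH°_rxn = 22.717 × 10.0 = 227.17 kJ/min
Sensible, feed 198→25 °C: -1164.7 kJ/min
Outlet flows (mol/min): A 23.083, B 22.717
Sensible, products 25→84.1 °C: 423.41 kJ/min
Q = ΔH = -514.17 kJ/min = -8.5694 kW
Heat removed = 30850 kJ/h

Q_out = 30800 kJ/h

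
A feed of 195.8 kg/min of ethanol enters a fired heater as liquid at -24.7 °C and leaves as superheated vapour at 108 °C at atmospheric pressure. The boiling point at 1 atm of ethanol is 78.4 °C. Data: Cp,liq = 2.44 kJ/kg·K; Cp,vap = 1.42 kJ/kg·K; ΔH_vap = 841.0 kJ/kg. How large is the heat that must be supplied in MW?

liquid -24.7→78.4 °C: 251.56 kJ/kg
vaporisation at 78.4 °C: 841 kJ/kg
vapour 78.4→108 °C: 42.032 kJ/kg
Δh = 251.56 + 841 + 42.032 = 1134.6 kJ/kg
Q = ṁ·Δh = 195.8 kg/min × 1134.6 kJ/kg = 222150 kJ/min
|Q| = 3702.6 kW = 3.7026 MW

Q = 3.70 MW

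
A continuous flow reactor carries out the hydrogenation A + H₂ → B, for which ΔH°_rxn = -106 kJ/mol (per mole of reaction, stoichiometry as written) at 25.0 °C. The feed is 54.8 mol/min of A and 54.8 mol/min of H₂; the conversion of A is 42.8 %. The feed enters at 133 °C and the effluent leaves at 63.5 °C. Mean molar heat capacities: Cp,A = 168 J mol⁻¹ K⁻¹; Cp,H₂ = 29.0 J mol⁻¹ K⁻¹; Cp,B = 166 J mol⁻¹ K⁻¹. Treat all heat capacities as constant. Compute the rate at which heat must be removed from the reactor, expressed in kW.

Q_out = 54.4 kW

Extent of reaction ξ = 0.428 × 54.8 = 23.454 mol/min
Reaction term: ξ·ΔH°_rxn = 23.454 × -106 = -2486.2 kJ/min
Sensible, feed 133→25 °C: -1165.9 kJ/min
Outlet flows (mol/min): A 31.346, H₂ 31.346, B 23.454
Sensible, products 25→63.5 °C: 387.64 kJ/min
Q = ΔH = -3264.5 kJ/min = -54.408 kW
Heat removed = 54.408 kW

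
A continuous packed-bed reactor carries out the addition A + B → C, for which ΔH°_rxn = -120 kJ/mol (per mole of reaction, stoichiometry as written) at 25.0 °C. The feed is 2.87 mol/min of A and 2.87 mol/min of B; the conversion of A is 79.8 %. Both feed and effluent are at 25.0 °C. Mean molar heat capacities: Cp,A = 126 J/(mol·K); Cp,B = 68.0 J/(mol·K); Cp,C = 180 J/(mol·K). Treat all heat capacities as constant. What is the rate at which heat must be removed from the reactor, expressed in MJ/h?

Extent of reaction ξ = 0.798 × 2.87 = 2.2903 mol/min
Reaction term: ξ·ΔH°_rxn = 2.2903 × -120 = -274.83 kJ/min
Q = ΔH = -274.83 kJ/min = -4.5805 kW
Heat removed = 16.49 MJ/h

Q_out = 16.5 MJ/h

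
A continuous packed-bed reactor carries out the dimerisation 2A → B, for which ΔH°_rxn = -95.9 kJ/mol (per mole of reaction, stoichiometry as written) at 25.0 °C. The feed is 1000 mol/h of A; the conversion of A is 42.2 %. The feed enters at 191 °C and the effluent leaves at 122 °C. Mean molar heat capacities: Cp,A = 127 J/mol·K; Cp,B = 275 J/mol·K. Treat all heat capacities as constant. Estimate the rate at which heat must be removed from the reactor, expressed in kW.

Extent of reaction ξ = 0.422 × 1000 / 2 = 211 mol/h
Reaction term: ξ·ΔH°_rxn = 211 × -95.9 = -20235 kJ/h
Sensible, feed 191→25 °C: -21082 kJ/h
Outlet flows (mol/h): A 578, B 211
Sensible, products 25→122 °C: 12749 kJ/h
Q = ΔH = -28568 kJ/h = -7.9356 kW
Heat removed = 7.9356 kW

Q_out = 7.94 kW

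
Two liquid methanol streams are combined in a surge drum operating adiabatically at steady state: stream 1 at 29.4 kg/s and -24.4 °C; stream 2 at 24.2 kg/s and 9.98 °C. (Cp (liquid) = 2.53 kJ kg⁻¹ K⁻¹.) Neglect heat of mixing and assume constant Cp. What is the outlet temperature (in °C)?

T_out = -8.88 °C

No heat crosses the boundary, so H_out = H_in.
Σ ṁᵢCp,ᵢTᵢ = 29.4×2.53×-24.4 + 24.2×2.53×9.98 = -1203.9
Σ ṁᵢCp,ᵢ = 29.4×2.53 + 24.2×2.53 = 135.61
T_out = -1203.9 / 135.61 = -8.8777 °C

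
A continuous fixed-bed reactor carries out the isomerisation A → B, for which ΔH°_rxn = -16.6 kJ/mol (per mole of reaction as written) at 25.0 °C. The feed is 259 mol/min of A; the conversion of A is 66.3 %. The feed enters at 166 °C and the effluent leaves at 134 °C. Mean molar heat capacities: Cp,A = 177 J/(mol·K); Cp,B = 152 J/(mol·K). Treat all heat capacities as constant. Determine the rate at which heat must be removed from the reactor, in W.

Extent of reaction ξ = 0.663 × 259 = 171.72 mol/min
Reaction term: ξ·ΔH°_rxn = 171.72 × -16.6 = -2850.5 kJ/min
Sensible, feed 166→25 °C: -6463.9 kJ/min
Outlet flows (mol/min): A 87.283, B 171.72
Sensible, products 25→134 °C: 4529 kJ/min
Q = ΔH = -4785.4 kJ/min = -79.757 kW
Heat removed = 79757 W

Q_out = 79800 W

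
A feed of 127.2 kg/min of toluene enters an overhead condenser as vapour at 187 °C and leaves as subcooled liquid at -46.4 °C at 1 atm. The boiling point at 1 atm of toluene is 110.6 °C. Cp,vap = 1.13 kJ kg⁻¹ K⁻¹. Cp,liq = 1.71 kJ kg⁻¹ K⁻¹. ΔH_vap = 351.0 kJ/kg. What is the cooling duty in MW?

vapour 187→110.6 °C: -86.332 kJ/kg
condensation at 110.6 °C: -351 kJ/kg
liquid 110.6→-46.4 °C: -268.47 kJ/kg
Δh = -86.332 + -351 + -268.47 = -705.8 kJ/kg
Q = ṁ·Δh = 127.2 kg/min × -705.8 kJ/kg = -89778 kJ/min
|Q| = 1496.3 kW = 1.4963 MW

Q_c = 1.50 MW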